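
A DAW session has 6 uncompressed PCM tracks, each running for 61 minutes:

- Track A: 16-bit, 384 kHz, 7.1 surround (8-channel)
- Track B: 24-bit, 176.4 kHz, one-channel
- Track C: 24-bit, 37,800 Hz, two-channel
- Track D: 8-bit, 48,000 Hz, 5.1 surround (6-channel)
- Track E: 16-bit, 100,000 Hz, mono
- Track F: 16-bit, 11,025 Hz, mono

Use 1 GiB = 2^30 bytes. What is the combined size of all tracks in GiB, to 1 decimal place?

61 minutes = 3,660 s.
Track A: 384,000 × 3,660 × 2 × 8 = 22,487,040,000 bytes.
Track B: 176,400 × 3,660 × 3 × 1 = 1,936,872,000 bytes.
Track C: 37,800 × 3,660 × 3 × 2 = 830,088,000 bytes.
Track D: 48,000 × 3,660 × 1 × 6 = 1,054,080,000 bytes.
Track E: 100,000 × 3,660 × 2 × 1 = 732,000,000 bytes.
Track F: 11,025 × 3,660 × 2 × 1 = 80,703,000 bytes.
Total = 27,120,783,000 bytes = 25.3 GiB.

25.3 GiB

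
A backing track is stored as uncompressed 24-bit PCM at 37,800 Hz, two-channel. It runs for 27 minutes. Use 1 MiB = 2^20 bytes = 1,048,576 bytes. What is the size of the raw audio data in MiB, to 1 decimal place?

Duration = 27 minutes = 1,620 s.
Bytes = 37,800 samples/s × 1,620 s × 3 bytes/sample × 2 ch = 367,416,000 bytes.
367,416,000 / 1,048,576 = 350.4 MiB.

350.4 MiB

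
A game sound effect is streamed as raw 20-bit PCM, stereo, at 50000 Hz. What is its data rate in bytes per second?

250,000 bytes/s

Bit rate = 50,000 × 20 × 2 = 2,000,000 bits/s.
2,000,000 / 8 = 250,000 bytes/s.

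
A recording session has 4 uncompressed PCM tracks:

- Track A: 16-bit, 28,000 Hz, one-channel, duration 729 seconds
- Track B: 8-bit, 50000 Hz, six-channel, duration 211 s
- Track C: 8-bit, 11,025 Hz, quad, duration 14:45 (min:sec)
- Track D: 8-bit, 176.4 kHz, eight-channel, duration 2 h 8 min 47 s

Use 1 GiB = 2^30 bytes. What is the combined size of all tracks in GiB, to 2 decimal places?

Track A: 28,000 × 729 × 2 × 1 = 40,824,000 bytes.
Track B: 50,000 × 211 × 1 × 6 = 63,300,000 bytes.
Track C: 14:45 (min:sec) = 885 s; 11,025 × 885 × 1 × 4 = 39,028,500 bytes.
Track D: 2 h 8 min 47 s = 7,727 s; 176,400 × 7,727 × 1 × 8 = 10,904,342,400 bytes.
Total = 11,047,494,900 bytes = 10.29 GiB.

10.29 GiB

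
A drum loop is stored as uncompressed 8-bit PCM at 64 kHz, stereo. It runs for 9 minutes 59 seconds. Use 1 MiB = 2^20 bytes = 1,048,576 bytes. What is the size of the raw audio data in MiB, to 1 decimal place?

73.1 MiB

Duration = 9 minutes 59 seconds = 599 s.
Bytes = 64,000 samples/s × 599 s × 1 bytes/sample × 2 ch = 76,672,000 bytes.
76,672,000 / 1,048,576 = 73.1 MiB.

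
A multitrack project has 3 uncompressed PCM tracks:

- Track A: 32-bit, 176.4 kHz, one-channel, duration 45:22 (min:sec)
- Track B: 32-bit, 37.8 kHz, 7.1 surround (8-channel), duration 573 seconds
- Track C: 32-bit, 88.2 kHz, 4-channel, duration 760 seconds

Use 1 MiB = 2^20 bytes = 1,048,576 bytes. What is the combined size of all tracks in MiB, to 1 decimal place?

Track A: 45:22 (min:sec) = 2,722 s; 176,400 × 2,722 × 4 × 1 = 1,920,643,200 bytes.
Track B: 37,800 × 573 × 4 × 8 = 693,100,800 bytes.
Track C: 88,200 × 760 × 4 × 4 = 1,072,512,000 bytes.
Total = 3,686,256,000 bytes = 3515.5 MiB.

3515.5 MiB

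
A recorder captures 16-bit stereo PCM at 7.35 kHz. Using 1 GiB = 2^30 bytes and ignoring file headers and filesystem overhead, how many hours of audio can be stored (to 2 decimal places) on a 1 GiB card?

Uncompressed byte rate = 7,350 × 2 × 2 = 29,400 bytes/s.
Capacity = 1 × 1,073,741,824 = 1,073,741,824 bytes.
1,073,741,824 / 29,400 ≈ 36521.83 s → 10.14 hours.

10.14 hours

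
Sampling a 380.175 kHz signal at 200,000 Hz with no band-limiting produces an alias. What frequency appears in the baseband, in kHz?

19.825 kHz

Nyquist = 200,000/2 = 100,000 Hz; 380,175 Hz exceeds it.
Alias = |380,175 − 2×200,000| = |380,175 − 400,000| = 19,825 Hz = 19.825 kHz.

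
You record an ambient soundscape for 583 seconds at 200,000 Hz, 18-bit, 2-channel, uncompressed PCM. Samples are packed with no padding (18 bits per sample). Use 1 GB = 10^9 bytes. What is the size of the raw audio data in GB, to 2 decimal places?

0.52 GB

Bits = 200,000 × 583 × 18 × 2 = 4,197,600,000 bits = 524,700,000 bytes.
524,700,000 / 1,000,000,000 = 0.52 GB.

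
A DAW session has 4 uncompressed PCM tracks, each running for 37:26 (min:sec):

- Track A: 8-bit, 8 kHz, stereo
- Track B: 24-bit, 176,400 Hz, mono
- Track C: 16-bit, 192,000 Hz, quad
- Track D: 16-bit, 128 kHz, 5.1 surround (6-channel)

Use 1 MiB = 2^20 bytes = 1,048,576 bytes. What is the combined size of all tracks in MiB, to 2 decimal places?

37:26 (min:sec) = 2,246 s.
Track A: 8,000 × 2,246 × 1 × 2 = 35,936,000 bytes.
Track B: 176,400 × 2,246 × 3 × 1 = 1,188,583,200 bytes.
Track C: 192,000 × 2,246 × 2 × 4 = 3,449,856,000 bytes.
Track D: 128,000 × 2,246 × 2 × 6 = 3,449,856,000 bytes.
Total = 8,124,231,200 bytes = 7747.87 MiB.

7747.87 MiB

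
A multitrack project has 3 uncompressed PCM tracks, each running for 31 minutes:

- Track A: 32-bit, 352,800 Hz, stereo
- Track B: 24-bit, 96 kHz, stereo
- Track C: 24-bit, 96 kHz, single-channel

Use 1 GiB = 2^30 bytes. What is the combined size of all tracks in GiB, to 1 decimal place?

31 minutes = 1,860 s.
Track A: 352,800 × 1,860 × 4 × 2 = 5,249,664,000 bytes.
Track B: 96,000 × 1,860 × 3 × 2 = 1,071,360,000 bytes.
Track C: 96,000 × 1,860 × 3 × 1 = 535,680,000 bytes.
Total = 6,856,704,000 bytes = 6.4 GiB.

6.4 GiB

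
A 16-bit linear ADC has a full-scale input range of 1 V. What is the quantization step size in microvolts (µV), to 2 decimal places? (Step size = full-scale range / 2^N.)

15.26 µV

1 V / 2^16 = 1 / 65,536 V = 15.26 µV.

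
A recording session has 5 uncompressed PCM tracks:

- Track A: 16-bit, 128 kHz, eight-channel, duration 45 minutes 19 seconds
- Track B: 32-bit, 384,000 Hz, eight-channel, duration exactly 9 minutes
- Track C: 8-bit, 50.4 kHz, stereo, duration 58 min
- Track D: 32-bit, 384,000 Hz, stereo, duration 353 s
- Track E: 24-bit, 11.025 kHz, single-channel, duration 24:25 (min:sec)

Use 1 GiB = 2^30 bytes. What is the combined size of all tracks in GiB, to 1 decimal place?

Track A: 45 minutes 19 seconds = 2,719 s; 128,000 × 2,719 × 2 × 8 = 5,568,512,000 bytes.
Track B: exactly 9 minutes = 540 s; 384,000 × 540 × 4 × 8 = 6,635,520,000 bytes.
Track C: 58 min = 3,480 s; 50,400 × 3,480 × 1 × 2 = 350,784,000 bytes.
Track D: 384,000 × 353 × 4 × 2 = 1,084,416,000 bytes.
Track E: 24:25 (min:sec) = 1,465 s; 11,025 × 1,465 × 3 × 1 = 48,454,875 bytes.
Total = 13,687,686,875 bytes = 12.7 GiB.

12.7 GiB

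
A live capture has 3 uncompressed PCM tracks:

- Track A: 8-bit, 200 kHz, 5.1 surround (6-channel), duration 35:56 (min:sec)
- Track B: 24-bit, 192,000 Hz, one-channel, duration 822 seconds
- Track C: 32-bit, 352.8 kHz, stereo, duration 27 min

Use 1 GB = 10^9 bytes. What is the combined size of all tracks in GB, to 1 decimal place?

Track A: 35:56 (min:sec) = 2,156 s; 200,000 × 2,156 × 1 × 6 = 2,587,200,000 bytes.
Track B: 192,000 × 822 × 3 × 1 = 473,472,000 bytes.
Track C: 27 min = 1,620 s; 352,800 × 1,620 × 4 × 2 = 4,572,288,000 bytes.
Total = 7,632,960,000 bytes = 7.6 GB.

7.6 GB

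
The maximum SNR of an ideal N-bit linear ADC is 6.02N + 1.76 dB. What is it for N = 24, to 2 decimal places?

146.24 dB

6.02 × 24 + 1.76 = 146.24 dB.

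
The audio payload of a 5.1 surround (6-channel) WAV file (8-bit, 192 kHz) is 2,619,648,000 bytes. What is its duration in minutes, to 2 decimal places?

37.90 minutes

Byte rate = 192,000 × 1 × 6 = 1,152,000 bytes/s.
Duration = 2,619,648,000 / 1,152,000 = 2,274 s.
2,274 s / 60 = 37.90 minutes.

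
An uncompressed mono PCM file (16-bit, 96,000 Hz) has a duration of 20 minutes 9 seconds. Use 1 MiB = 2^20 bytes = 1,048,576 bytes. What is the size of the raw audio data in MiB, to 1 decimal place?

Duration = 20 minutes 9 seconds = 1,209 s.
Bytes = 96,000 samples/s × 1,209 s × 2 bytes/sample × 1 ch = 232,128,000 bytes.
232,128,000 / 1,048,576 = 221.4 MiB.

221.4 MiB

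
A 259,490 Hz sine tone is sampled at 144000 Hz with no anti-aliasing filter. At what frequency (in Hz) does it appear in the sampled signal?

28,510 Hz

Nyquist = 144,000/2 = 72,000 Hz; 259,490 Hz exceeds it.
Alias = |259,490 − 2×144,000| = |259,490 − 288,000| = 28,510 Hz.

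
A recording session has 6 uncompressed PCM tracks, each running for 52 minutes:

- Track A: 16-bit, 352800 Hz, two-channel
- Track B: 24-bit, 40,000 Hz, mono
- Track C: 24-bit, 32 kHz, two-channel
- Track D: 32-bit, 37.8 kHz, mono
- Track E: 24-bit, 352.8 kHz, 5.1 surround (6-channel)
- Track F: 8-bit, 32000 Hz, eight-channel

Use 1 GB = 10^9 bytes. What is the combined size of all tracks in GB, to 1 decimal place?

26.5 GB

52 minutes = 3,120 s.
Track A: 352,800 × 3,120 × 2 × 2 = 4,402,944,000 bytes.
Track B: 40,000 × 3,120 × 3 × 1 = 374,400,000 bytes.
Track C: 32,000 × 3,120 × 3 × 2 = 599,040,000 bytes.
Track D: 37,800 × 3,120 × 4 × 1 = 471,744,000 bytes.
Track E: 352,800 × 3,120 × 3 × 6 = 19,813,248,000 bytes.
Track F: 32,000 × 3,120 × 1 × 8 = 798,720,000 bytes.
Total = 26,460,096,000 bytes = 26.5 GB.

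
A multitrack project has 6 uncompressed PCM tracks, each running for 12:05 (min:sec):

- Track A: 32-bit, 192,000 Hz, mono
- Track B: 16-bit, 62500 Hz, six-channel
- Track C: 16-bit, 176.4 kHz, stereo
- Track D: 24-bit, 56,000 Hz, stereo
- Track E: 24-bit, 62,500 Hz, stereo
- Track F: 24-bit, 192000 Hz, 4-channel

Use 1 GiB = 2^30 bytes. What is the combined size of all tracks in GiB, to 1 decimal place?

3.5 GiB

12:05 (min:sec) = 725 s.
Track A: 192,000 × 725 × 4 × 1 = 556,800,000 bytes.
Track B: 62,500 × 725 × 2 × 6 = 543,750,000 bytes.
Track C: 176,400 × 725 × 2 × 2 = 511,560,000 bytes.
Track D: 56,000 × 725 × 3 × 2 = 243,600,000 bytes.
Track E: 62,500 × 725 × 3 × 2 = 271,875,000 bytes.
Track F: 192,000 × 725 × 3 × 4 = 1,670,400,000 bytes.
Total = 3,797,985,000 bytes = 3.5 GiB.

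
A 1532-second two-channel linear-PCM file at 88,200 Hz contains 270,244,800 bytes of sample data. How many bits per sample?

Bytes per sample = 270,244,800 / (88,200 × 1,532 × 2) = 270,244,800 / 270,244,800 = 1.
Bit depth = 1 × 8 = 8 bits.

8 bits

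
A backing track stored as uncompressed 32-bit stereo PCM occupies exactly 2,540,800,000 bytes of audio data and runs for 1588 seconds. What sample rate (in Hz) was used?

Bytes = sample_rate × seconds × bytes_per_sample × channels.
sample_rate = 2,540,800,000 / (1,588 × 4 × 2) = 2,540,800,000 / 12,704 = 200,000 Hz.

200,000 Hz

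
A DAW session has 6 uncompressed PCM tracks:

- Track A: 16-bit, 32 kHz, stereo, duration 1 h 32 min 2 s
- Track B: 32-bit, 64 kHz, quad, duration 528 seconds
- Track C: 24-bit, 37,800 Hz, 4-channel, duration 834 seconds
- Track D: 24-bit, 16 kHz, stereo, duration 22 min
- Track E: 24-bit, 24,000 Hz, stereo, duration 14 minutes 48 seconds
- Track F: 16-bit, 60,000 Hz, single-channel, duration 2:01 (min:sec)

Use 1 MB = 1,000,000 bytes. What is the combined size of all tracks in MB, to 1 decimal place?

Track A: 1 h 32 min 2 s = 5,522 s; 32,000 × 5,522 × 2 × 2 = 706,816,000 bytes.
Track B: 64,000 × 528 × 4 × 4 = 540,672,000 bytes.
Track C: 37,800 × 834 × 3 × 4 = 378,302,400 bytes.
Track D: 22 min = 1,320 s; 16,000 × 1,320 × 3 × 2 = 126,720,000 bytes.
Track E: 14 minutes 48 seconds = 888 s; 24,000 × 888 × 3 × 2 = 127,872,000 bytes.
Track F: 2:01 (min:sec) = 121 s; 60,000 × 121 × 2 × 1 = 14,520,000 bytes.
Total = 1,894,902,400 bytes = 1894.9 MB.

1894.9 MB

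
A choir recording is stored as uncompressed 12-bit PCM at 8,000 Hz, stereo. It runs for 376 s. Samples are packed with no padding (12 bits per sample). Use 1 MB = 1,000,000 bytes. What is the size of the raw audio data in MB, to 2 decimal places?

9.02 MB

Bits = 8,000 × 376 × 12 × 2 = 72,192,000 bits = 9,024,000 bytes.
9,024,000 / 1,000,000 = 9.02 MB.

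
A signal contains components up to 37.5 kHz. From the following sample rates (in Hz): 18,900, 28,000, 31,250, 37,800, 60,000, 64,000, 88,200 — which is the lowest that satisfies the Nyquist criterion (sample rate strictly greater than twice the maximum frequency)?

88,200 Hz

Need sample rate > 2 × 37,500 = 75,000 Hz.
Lowest listed rate above 75,000 Hz is 88,200 Hz.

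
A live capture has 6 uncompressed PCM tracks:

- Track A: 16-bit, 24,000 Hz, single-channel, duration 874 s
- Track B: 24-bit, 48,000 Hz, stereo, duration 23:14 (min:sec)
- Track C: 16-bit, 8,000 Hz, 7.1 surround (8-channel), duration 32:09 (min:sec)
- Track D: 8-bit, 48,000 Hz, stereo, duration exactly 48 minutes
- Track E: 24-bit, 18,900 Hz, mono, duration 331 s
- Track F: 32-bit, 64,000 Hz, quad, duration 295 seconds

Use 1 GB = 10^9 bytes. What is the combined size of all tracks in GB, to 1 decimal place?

1.3 GB

Track A: 24,000 × 874 × 2 × 1 = 41,952,000 bytes.
Track B: 23:14 (min:sec) = 1,394 s; 48,000 × 1,394 × 3 × 2 = 401,472,000 bytes.
Track C: 32:09 (min:sec) = 1,929 s; 8,000 × 1,929 × 2 × 8 = 246,912,000 bytes.
Track D: exactly 48 minutes = 2,880 s; 48,000 × 2,880 × 1 × 2 = 276,480,000 bytes.
Track E: 18,900 × 331 × 3 × 1 = 18,767,700 bytes.
Track F: 64,000 × 295 × 4 × 4 = 302,080,000 bytes.
Total = 1,287,663,700 bytes = 1.3 GB.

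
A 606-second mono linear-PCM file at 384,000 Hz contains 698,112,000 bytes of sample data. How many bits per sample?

Bytes per sample = 698,112,000 / (384,000 × 606 × 1) = 698,112,000 / 232,704,000 = 3.
Bit depth = 3 × 8 = 24 bits.

24 bits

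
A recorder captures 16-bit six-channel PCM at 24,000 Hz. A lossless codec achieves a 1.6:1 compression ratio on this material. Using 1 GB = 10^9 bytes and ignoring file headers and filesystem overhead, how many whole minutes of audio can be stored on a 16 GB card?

1,481 minutes

Uncompressed byte rate = 24,000 × 2 × 6 = 288,000 bytes/s.
After 1.6:1 compression, effective rate ≈ 180000 bytes/s.
Capacity = 16 × 1,000,000,000 = 16,000,000,000 bytes.
16,000,000,000 / effective rate ≈ 88888.89 s → 1,481 minutes.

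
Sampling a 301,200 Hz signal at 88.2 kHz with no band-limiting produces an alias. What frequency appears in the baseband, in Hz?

36,600 Hz

Nyquist = 88,200/2 = 44,100 Hz; 301,200 Hz exceeds it.
Alias = |301,200 − 3×88,200| = |301,200 − 264,600| = 36,600 Hz.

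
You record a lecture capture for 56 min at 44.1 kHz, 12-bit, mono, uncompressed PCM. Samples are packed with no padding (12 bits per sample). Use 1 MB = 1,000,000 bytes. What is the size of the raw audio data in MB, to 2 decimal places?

222.26 MB

Duration = 56 min = 3,360 s.
Bits = 44,100 × 3,360 × 12 × 1 = 1,778,112,000 bits = 222,264,000 bytes.
222,264,000 / 1,000,000 = 222.26 MB.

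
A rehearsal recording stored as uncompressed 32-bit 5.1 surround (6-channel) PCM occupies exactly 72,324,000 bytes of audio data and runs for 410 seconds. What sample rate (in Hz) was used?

Bytes = sample_rate × seconds × bytes_per_sample × channels.
sample_rate = 72,324,000 / (410 × 4 × 6) = 72,324,000 / 9,840 = 7,350 Hz.

7,350 Hz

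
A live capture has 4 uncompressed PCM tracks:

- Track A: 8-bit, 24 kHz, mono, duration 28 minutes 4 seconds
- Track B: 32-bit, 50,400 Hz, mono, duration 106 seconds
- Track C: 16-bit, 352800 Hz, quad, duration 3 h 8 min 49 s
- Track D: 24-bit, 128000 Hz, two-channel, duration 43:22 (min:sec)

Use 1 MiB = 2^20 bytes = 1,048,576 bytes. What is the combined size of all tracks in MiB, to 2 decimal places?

Track A: 28 minutes 4 seconds = 1,684 s; 24,000 × 1,684 × 1 × 1 = 40,416,000 bytes.
Track B: 50,400 × 106 × 4 × 1 = 21,369,600 bytes.
Track C: 3 h 8 min 49 s = 11,329 s; 352,800 × 11,329 × 2 × 4 = 31,974,969,600 bytes.
Track D: 43:22 (min:sec) = 2,602 s; 128,000 × 2,602 × 3 × 2 = 1,998,336,000 bytes.
Total = 34,035,091,200 bytes = 32458.39 MiB.

32458.39 MiB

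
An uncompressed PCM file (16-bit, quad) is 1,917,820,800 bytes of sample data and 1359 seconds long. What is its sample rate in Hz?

Bytes = sample_rate × seconds × bytes_per_sample × channels.
sample_rate = 1,917,820,800 / (1,359 × 2 × 4) = 1,917,820,800 / 10,872 = 176,400 Hz.

176,400 Hz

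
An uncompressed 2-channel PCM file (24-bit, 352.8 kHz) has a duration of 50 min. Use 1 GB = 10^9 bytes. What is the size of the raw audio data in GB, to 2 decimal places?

Duration = 50 min = 3,000 s.
Bytes = 352,800 samples/s × 3,000 s × 3 bytes/sample × 2 ch = 6,350,400,000 bytes.
6,350,400,000 / 1,000,000,000 = 6.35 GB.

6.35 GB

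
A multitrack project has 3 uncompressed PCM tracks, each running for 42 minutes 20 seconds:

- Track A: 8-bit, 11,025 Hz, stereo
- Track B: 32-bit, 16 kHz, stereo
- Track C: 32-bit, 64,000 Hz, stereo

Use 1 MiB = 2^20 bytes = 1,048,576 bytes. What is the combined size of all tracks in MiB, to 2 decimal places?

1603.71 MiB

42 minutes 20 seconds = 2,540 s.
Track A: 11,025 × 2,540 × 1 × 2 = 56,007,000 bytes.
Track B: 16,000 × 2,540 × 4 × 2 = 325,120,000 bytes.
Track C: 64,000 × 2,540 × 4 × 2 = 1,300,480,000 bytes.
Total = 1,681,607,000 bytes = 1603.71 MiB.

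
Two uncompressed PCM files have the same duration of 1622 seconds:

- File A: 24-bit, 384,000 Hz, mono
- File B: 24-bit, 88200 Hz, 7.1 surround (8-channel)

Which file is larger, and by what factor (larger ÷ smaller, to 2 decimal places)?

File A: 384,000 × 3 × 1 = 1,152,000 bytes/s.
File B: 88,200 × 3 × 8 = 2,116,800 bytes/s.
File B is larger; ratio = 3,433,449,600 / 1,868,544,000 = 1.84.

File B, by a factor of 1.84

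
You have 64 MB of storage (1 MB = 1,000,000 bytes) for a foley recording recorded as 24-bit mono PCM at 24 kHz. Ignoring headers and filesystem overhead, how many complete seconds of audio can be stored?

Uncompressed byte rate = 24,000 × 3 × 1 = 72,000 bytes/s.
Capacity = 64 × 1,000,000 = 64,000,000 bytes.
64,000,000 / 72,000 ≈ 888.89 s → 888 seconds.

888 seconds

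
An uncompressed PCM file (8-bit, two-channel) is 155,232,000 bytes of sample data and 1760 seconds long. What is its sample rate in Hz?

44,100 Hz

Bytes = sample_rate × seconds × bytes_per_sample × channels.
sample_rate = 155,232,000 / (1,760 × 1 × 2) = 155,232,000 / 3,520 = 44,100 Hz.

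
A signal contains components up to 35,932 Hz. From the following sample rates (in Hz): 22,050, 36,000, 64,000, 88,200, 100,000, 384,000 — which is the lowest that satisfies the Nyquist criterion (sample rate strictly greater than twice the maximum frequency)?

88,200 Hz

Need sample rate > 2 × 35,932 = 71,864 Hz.
Lowest listed rate above 71,864 Hz is 88,200 Hz.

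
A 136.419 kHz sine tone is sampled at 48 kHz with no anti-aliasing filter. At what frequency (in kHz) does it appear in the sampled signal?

7.581 kHz

Nyquist = 48,000/2 = 24,000 Hz; 136,419 Hz exceeds it.
Alias = |136,419 − 3×48,000| = |136,419 − 144,000| = 7,581 Hz = 7.581 kHz.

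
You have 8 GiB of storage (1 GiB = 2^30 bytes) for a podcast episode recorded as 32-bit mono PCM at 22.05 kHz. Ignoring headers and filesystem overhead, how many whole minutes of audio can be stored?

1,623 minutes

Uncompressed byte rate = 22,050 × 4 × 1 = 88,200 bytes/s.
Capacity = 8 × 1,073,741,824 = 8,589,934,592 bytes.
8,589,934,592 / 88,200 ≈ 97391.55 s → 1,623 minutes.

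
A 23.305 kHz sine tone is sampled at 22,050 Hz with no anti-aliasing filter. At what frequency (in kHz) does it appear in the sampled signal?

1.255 kHz

Nyquist = 22,050/2 = 11,025 Hz; 23,305 Hz exceeds it.
Alias = |23,305 − 1×22,050| = |23,305 − 22,050| = 1,255 Hz = 1.255 kHz.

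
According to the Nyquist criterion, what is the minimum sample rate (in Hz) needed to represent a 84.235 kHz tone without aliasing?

168,470 Hz

Minimum sample rate = 2 × 84,235 Hz = 168,470 Hz.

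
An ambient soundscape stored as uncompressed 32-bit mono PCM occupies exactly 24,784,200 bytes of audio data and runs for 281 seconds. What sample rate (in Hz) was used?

Bytes = sample_rate × seconds × bytes_per_sample × channels.
sample_rate = 24,784,200 / (281 × 4 × 1) = 24,784,200 / 1,124 = 22,050 Hz.

22,050 Hz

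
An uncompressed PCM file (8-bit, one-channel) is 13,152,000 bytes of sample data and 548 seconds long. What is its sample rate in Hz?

24,000 Hz

Bytes = sample_rate × seconds × bytes_per_sample × channels.
sample_rate = 13,152,000 / (548 × 1 × 1) = 13,152,000 / 548 = 24,000 Hz.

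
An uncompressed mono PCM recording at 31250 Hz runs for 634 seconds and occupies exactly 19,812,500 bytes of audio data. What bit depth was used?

8 bits

Bytes per sample = 19,812,500 / (31,250 × 634 × 1) = 19,812,500 / 19,812,500 = 1.
Bit depth = 1 × 8 = 8 bits.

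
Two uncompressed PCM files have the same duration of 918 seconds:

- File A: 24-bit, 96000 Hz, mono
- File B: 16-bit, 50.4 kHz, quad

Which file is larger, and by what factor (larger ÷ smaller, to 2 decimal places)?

File A: 96,000 × 3 × 1 = 288,000 bytes/s.
File B: 50,400 × 2 × 4 = 403,200 bytes/s.
File B is larger; ratio = 370,137,600 / 264,384,000 = 1.40.

File B, by a factor of 1.40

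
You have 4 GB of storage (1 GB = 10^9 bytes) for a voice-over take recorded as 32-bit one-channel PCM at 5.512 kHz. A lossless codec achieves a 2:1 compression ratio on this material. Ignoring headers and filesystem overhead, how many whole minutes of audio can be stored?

Uncompressed byte rate = 5,512 × 4 × 1 = 22,048 bytes/s.
After 2:1 compression, effective rate ≈ 11024 bytes/s.
Capacity = 4 × 1,000,000,000 = 4,000,000,000 bytes.
4,000,000,000 / effective rate ≈ 362844.7 s → 6,047 minutes.

6,047 minutes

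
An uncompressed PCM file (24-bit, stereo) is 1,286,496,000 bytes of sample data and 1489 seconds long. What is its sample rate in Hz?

144,000 Hz

Bytes = sample_rate × seconds × bytes_per_sample × channels.
sample_rate = 1,286,496,000 / (1,489 × 3 × 2) = 1,286,496,000 / 8,934 = 144,000 Hz.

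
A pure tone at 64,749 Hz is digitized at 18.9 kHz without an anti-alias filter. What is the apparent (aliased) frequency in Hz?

8,049 Hz

Nyquist = 18,900/2 = 9,450 Hz; 64,749 Hz exceeds it.
Alias = |64,749 − 3×18,900| = |64,749 − 56,700| = 8,049 Hz.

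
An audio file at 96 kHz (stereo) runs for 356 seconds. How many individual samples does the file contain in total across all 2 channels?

96,000 × 356 s × 2 ch = 68,352,000 samples.

68,352,000 samples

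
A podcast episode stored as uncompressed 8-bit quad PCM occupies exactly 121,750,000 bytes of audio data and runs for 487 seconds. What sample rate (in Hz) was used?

Bytes = sample_rate × seconds × bytes_per_sample × channels.
sample_rate = 121,750,000 / (487 × 1 × 4) = 121,750,000 / 1,948 = 62,500 Hz.

62,500 Hz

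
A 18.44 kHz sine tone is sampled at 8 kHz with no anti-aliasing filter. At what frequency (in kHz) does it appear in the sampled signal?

2.44 kHz

Nyquist = 8,000/2 = 4,000 Hz; 18,440 Hz exceeds it.
Alias = |18,440 − 2×8,000| = |18,440 − 16,000| = 2,440 Hz = 2.44 kHz.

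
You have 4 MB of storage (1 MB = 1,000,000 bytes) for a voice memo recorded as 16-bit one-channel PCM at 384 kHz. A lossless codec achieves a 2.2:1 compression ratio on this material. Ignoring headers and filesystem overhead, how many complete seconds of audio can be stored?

11 seconds

Uncompressed byte rate = 384,000 × 2 × 1 = 768,000 bytes/s.
After 2.2:1 compression, effective rate ≈ 349090.91 bytes/s.
Capacity = 4 × 1,000,000 = 4,000,000 bytes.
4,000,000 / effective rate ≈ 11.46 s → 11 seconds.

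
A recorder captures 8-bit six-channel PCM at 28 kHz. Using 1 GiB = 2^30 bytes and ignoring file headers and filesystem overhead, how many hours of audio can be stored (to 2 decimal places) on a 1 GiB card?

Uncompressed byte rate = 28,000 × 1 × 6 = 168,000 bytes/s.
Capacity = 1 × 1,073,741,824 = 1,073,741,824 bytes.
1,073,741,824 / 168,000 ≈ 6391.32 s → 1.78 hours.

1.78 hours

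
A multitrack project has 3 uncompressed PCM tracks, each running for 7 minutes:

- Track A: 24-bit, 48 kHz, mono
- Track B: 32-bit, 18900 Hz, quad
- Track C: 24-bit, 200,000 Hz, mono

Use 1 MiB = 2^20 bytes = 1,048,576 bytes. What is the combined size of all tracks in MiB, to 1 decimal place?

7 minutes = 420 s.
Track A: 48,000 × 420 × 3 × 1 = 60,480,000 bytes.
Track B: 18,900 × 420 × 4 × 4 = 127,008,000 bytes.
Track C: 200,000 × 420 × 3 × 1 = 252,000,000 bytes.
Total = 439,488,000 bytes = 419.1 MiB.

419.1 MiB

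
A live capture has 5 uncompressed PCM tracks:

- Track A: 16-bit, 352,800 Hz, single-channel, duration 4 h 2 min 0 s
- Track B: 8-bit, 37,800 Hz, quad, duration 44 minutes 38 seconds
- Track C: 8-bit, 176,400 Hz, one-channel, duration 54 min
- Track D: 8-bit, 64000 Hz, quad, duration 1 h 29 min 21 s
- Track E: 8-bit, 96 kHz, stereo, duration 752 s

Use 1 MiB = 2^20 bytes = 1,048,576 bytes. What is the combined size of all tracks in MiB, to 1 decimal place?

12148.4 MiB

Track A: 4 h 2 min 0 s = 14,520 s; 352,800 × 14,520 × 2 × 1 = 10,245,312,000 bytes.
Track B: 44 minutes 38 seconds = 2,678 s; 37,800 × 2,678 × 1 × 4 = 404,913,600 bytes.
Track C: 54 min = 3,240 s; 176,400 × 3,240 × 1 × 1 = 571,536,000 bytes.
Track D: 1 h 29 min 21 s = 5,361 s; 64,000 × 5,361 × 1 × 4 = 1,372,416,000 bytes.
Track E: 96,000 × 752 × 1 × 2 = 144,384,000 bytes.
Total = 12,738,561,600 bytes = 12148.4 MiB.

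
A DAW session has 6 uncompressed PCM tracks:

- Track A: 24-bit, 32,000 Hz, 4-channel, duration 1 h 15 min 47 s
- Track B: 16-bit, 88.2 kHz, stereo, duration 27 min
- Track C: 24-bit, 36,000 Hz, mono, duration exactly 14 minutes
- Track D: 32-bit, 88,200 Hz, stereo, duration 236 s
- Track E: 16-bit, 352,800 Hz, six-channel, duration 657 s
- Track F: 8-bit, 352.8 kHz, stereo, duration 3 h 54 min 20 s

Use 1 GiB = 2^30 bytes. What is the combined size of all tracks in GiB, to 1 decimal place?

14.2 GiB

Track A: 1 h 15 min 47 s = 4,547 s; 32,000 × 4,547 × 3 × 4 = 1,746,048,000 bytes.
Track B: 27 min = 1,620 s; 88,200 × 1,620 × 2 × 2 = 571,536,000 bytes.
Track C: exactly 14 minutes = 840 s; 36,000 × 840 × 3 × 1 = 90,720,000 bytes.
Track D: 88,200 × 236 × 4 × 2 = 166,521,600 bytes.
Track E: 352,800 × 657 × 2 × 6 = 2,781,475,200 bytes.
Track F: 3 h 54 min 20 s = 14,060 s; 352,800 × 14,060 × 1 × 2 = 9,920,736,000 bytes.
Total = 15,277,036,800 bytes = 14.2 GiB.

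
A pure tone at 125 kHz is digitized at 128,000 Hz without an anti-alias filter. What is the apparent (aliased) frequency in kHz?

3 kHz

Nyquist = 128,000/2 = 64,000 Hz; 125,000 Hz exceeds it.
Alias = |125,000 − 1×128,000| = |125,000 − 128,000| = 3,000 Hz = 3 kHz.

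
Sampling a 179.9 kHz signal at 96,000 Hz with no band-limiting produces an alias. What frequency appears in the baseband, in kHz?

Nyquist = 96,000/2 = 48,000 Hz; 179,900 Hz exceeds it.
Alias = |179,900 − 2×96,000| = |179,900 − 192,000| = 12,100 Hz = 12.1 kHz.

12.1 kHz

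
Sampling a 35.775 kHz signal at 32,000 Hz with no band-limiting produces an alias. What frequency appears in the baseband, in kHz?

Nyquist = 32,000/2 = 16,000 Hz; 35,775 Hz exceeds it.
Alias = |35,775 − 1×32,000| = |35,775 − 32,000| = 3,775 Hz = 3.775 kHz.

3.775 kHz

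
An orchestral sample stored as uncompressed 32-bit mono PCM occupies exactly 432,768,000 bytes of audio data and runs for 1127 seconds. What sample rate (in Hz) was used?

Bytes = sample_rate × seconds × bytes_per_sample × channels.
sample_rate = 432,768,000 / (1,127 × 4 × 1) = 432,768,000 / 4,508 = 96,000 Hz.

96,000 Hz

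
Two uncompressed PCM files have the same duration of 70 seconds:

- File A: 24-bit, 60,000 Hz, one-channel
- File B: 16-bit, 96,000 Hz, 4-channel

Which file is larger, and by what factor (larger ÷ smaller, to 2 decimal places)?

File A: 60,000 × 3 × 1 = 180,000 bytes/s.
File B: 96,000 × 2 × 4 = 768,000 bytes/s.
File B is larger; ratio = 53,760,000 / 12,600,000 = 4.27.

File B, by a factor of 4.27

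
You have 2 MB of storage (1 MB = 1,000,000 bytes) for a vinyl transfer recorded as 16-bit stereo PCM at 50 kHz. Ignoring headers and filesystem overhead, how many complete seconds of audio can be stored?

10 seconds

Uncompressed byte rate = 50,000 × 2 × 2 = 200,000 bytes/s.
Capacity = 2 × 1,000,000 = 2,000,000 bytes.
2,000,000 / 200,000 ≈ 10 s → 10 seconds.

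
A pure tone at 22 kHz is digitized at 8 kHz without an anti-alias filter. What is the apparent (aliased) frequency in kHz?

Nyquist = 8,000/2 = 4,000 Hz; 22,000 Hz exceeds it.
Alias = |22,000 − 3×8,000| = |22,000 − 24,000| = 2,000 Hz = 2 kHz.

2 kHz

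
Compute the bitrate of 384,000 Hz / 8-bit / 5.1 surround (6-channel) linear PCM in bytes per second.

Bit rate = 384,000 × 8 × 6 = 18,432,000 bits/s.
18,432,000 / 8 = 2,304,000 bytes/s.

2,304,000 bytes/s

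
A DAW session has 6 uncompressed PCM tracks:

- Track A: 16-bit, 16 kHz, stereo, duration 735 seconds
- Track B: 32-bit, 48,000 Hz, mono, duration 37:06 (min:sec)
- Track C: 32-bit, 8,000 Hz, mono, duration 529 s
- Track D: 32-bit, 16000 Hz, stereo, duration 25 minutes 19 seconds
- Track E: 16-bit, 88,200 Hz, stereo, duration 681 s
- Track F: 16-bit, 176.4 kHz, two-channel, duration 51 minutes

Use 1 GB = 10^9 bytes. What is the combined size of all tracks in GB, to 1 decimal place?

Track A: 16,000 × 735 × 2 × 2 = 47,040,000 bytes.
Track B: 37:06 (min:sec) = 2,226 s; 48,000 × 2,226 × 4 × 1 = 427,392,000 bytes.
Track C: 8,000 × 529 × 4 × 1 = 16,928,000 bytes.
Track D: 25 minutes 19 seconds = 1,519 s; 16,000 × 1,519 × 4 × 2 = 194,432,000 bytes.
Track E: 88,200 × 681 × 2 × 2 = 240,256,800 bytes.
Track F: 51 minutes = 3,060 s; 176,400 × 3,060 × 2 × 2 = 2,159,136,000 bytes.
Total = 3,085,184,800 bytes = 3.1 GB.

3.1 GB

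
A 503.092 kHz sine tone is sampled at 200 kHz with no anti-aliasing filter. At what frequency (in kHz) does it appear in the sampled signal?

Nyquist = 200,000/2 = 100,000 Hz; 503,092 Hz exceeds it.
Alias = |503,092 − 3×200,000| = |503,092 − 600,000| = 96,908 Hz = 96.908 kHz.

96.908 kHz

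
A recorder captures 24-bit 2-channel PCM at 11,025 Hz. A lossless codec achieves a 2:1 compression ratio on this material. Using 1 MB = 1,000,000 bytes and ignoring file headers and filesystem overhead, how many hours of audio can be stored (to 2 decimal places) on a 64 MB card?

Uncompressed byte rate = 11,025 × 3 × 2 = 66,150 bytes/s.
After 2:1 compression, effective rate ≈ 33075 bytes/s.
Capacity = 64 × 1,000,000 = 64,000,000 bytes.
64,000,000 / effective rate ≈ 1935 s → 0.54 hours.

0.54 hours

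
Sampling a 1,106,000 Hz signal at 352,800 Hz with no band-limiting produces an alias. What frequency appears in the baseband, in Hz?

Nyquist = 352,800/2 = 176,400 Hz; 1,106,000 Hz exceeds it.
Alias = |1,106,000 − 3×352,800| = |1,106,000 − 1,058,400| = 47,600 Hz.

47,600 Hz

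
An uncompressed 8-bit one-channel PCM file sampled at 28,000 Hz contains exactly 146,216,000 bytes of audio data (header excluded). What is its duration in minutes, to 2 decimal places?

87.03 minutes

Byte rate = 28,000 × 1 × 1 = 28,000 bytes/s.
Duration = 146,216,000 / 28,000 = 5,222 s.
5,222 s / 60 = 87.03 minutes.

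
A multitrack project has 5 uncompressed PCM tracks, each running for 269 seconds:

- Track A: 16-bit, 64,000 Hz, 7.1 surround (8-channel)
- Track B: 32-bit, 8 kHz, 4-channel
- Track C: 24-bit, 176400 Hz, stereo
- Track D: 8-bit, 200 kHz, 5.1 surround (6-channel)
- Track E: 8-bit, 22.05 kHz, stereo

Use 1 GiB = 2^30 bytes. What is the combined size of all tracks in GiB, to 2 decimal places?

Track A: 64,000 × 269 × 2 × 8 = 275,456,000 bytes.
Track B: 8,000 × 269 × 4 × 4 = 34,432,000 bytes.
Track C: 176,400 × 269 × 3 × 2 = 284,709,600 bytes.
Track D: 200,000 × 269 × 1 × 6 = 322,800,000 bytes.
Track E: 22,050 × 269 × 1 × 2 = 11,862,900 bytes.
Total = 929,260,500 bytes = 0.87 GiB.

0.87 GiB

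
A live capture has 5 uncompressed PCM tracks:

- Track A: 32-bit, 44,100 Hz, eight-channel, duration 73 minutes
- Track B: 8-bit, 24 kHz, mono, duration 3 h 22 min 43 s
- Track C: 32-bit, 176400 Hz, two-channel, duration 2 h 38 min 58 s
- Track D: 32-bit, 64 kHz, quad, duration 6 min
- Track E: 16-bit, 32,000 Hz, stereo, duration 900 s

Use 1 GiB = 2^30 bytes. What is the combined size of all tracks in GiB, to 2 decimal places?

19.01 GiB

Track A: 73 minutes = 4,380 s; 44,100 × 4,380 × 4 × 8 = 6,181,056,000 bytes.
Track B: 3 h 22 min 43 s = 12,163 s; 24,000 × 12,163 × 1 × 1 = 291,912,000 bytes.
Track C: 2 h 38 min 58 s = 9,538 s; 176,400 × 9,538 × 4 × 2 = 13,460,025,600 bytes.
Track D: 6 min = 360 s; 64,000 × 360 × 4 × 4 = 368,640,000 bytes.
Track E: 32,000 × 900 × 2 × 2 = 115,200,000 bytes.
Total = 20,416,833,600 bytes = 19.01 GiB.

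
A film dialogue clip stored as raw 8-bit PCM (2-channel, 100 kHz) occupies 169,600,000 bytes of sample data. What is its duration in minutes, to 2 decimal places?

Byte rate = 100,000 × 1 × 2 = 200,000 bytes/s.
Duration = 169,600,000 / 200,000 = 848 s.
848 s / 60 = 14.13 minutes.

14.13 minutes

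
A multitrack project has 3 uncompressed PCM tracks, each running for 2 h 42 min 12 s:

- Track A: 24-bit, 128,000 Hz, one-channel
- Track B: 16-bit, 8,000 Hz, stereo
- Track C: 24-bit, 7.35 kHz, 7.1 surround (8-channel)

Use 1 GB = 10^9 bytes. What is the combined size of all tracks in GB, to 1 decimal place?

5.8 GB

2 h 42 min 12 s = 9,732 s.
Track A: 128,000 × 9,732 × 3 × 1 = 3,737,088,000 bytes.
Track B: 8,000 × 9,732 × 2 × 2 = 311,424,000 bytes.
Track C: 7,350 × 9,732 × 3 × 8 = 1,716,724,800 bytes.
Total = 5,765,236,800 bytes = 5.8 GB.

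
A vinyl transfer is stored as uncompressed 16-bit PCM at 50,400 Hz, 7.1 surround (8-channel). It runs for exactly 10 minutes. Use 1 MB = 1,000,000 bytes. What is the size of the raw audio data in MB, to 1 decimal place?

483.8 MB

Duration = exactly 10 minutes = 600 s.
Bytes = 50,400 samples/s × 600 s × 2 bytes/sample × 8 ch = 483,840,000 bytes.
483,840,000 / 1,000,000 = 483.8 MB.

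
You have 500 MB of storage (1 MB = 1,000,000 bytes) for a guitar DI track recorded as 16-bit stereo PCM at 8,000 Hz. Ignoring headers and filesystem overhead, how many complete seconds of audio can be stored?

Uncompressed byte rate = 8,000 × 2 × 2 = 32,000 bytes/s.
Capacity = 500 × 1,000,000 = 500,000,000 bytes.
500,000,000 / 32,000 ≈ 15625 s → 15,625 seconds.

15,625 seconds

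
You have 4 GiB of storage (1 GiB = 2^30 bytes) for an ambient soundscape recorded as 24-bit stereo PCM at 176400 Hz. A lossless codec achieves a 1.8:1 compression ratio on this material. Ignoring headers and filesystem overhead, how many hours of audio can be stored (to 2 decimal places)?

Uncompressed byte rate = 176,400 × 3 × 2 = 1,058,400 bytes/s.
After 1.8:1 compression, effective rate ≈ 588000 bytes/s.
Capacity = 4 × 1,073,741,824 = 4,294,967,296 bytes.
4,294,967,296 / effective rate ≈ 7304.37 s → 2.03 hours.

2.03 hours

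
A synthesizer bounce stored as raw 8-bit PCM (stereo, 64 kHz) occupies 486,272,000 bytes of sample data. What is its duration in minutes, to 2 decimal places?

63.32 minutes

Byte rate = 64,000 × 1 × 2 = 128,000 bytes/s.
Duration = 486,272,000 / 128,000 = 3,799 s.
3,799 s / 60 = 63.32 minutes.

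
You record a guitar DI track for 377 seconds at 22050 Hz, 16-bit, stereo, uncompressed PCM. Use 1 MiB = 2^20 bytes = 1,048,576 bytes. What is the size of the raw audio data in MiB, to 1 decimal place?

Bytes = 22,050 samples/s × 377 s × 2 bytes/sample × 2 ch = 33,251,400 bytes.
33,251,400 / 1,048,576 = 31.7 MiB.

31.7 MiB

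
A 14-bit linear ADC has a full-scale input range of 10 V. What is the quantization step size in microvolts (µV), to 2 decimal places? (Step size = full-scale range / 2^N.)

610.35 µV

10 V / 2^14 = 10 / 16,384 V = 610.35 µV.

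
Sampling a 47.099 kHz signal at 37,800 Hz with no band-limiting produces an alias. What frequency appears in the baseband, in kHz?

9.299 kHz

Nyquist = 37,800/2 = 18,900 Hz; 47,099 Hz exceeds it.
Alias = |47,099 − 1×37,800| = |47,099 − 37,800| = 9,299 Hz = 9.299 kHz.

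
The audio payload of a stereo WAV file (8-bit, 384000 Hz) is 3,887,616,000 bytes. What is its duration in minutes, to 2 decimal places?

84.37 minutes

Byte rate = 384,000 × 1 × 2 = 768,000 bytes/s.
Duration = 3,887,616,000 / 768,000 = 5,062 s.
5,062 s / 60 = 84.37 minutes.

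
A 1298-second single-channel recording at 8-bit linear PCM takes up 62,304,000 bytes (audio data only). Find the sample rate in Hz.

48,000 Hz

Bytes = sample_rate × seconds × bytes_per_sample × channels.
sample_rate = 62,304,000 / (1,298 × 1 × 1) = 62,304,000 / 1,298 = 48,000 Hz.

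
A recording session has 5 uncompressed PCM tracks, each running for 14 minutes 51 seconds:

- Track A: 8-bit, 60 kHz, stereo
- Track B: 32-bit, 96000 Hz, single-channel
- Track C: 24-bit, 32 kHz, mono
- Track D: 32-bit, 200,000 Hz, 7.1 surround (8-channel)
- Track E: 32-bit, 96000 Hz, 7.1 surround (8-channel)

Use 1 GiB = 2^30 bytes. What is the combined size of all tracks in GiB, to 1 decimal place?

8.4 GiB

14 minutes 51 seconds = 891 s.
Track A: 60,000 × 891 × 1 × 2 = 106,920,000 bytes.
Track B: 96,000 × 891 × 4 × 1 = 342,144,000 bytes.
Track C: 32,000 × 891 × 3 × 1 = 85,536,000 bytes.
Track D: 200,000 × 891 × 4 × 8 = 5,702,400,000 bytes.
Track E: 96,000 × 891 × 4 × 8 = 2,737,152,000 bytes.
Total = 8,974,152,000 bytes = 8.4 GiB.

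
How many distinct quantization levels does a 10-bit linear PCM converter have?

1,024 levels

2^10 = 1,024.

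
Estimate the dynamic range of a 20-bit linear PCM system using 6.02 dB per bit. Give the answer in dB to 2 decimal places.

120.40 dB

20 × 6.02 = 120.40 dB.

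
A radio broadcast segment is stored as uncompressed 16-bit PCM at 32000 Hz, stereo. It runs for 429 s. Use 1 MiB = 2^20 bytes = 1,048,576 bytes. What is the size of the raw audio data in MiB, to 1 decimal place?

Bytes = 32,000 samples/s × 429 s × 2 bytes/sample × 2 ch = 54,912,000 bytes.
54,912,000 / 1,048,576 = 52.4 MiB.

52.4 MiB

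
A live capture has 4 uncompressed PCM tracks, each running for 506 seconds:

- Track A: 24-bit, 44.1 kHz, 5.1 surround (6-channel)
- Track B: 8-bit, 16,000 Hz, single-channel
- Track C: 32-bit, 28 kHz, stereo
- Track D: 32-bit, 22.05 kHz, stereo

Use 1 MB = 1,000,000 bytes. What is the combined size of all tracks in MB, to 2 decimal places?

612.36 MB

Track A: 44,100 × 506 × 3 × 6 = 401,662,800 bytes.
Track B: 16,000 × 506 × 1 × 1 = 8,096,000 bytes.
Track C: 28,000 × 506 × 4 × 2 = 113,344,000 bytes.
Track D: 22,050 × 506 × 4 × 2 = 89,258,400 bytes.
Total = 612,361,200 bytes = 612.36 MB.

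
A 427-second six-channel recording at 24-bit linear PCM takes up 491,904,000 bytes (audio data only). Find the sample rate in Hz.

Bytes = sample_rate × seconds × bytes_per_sample × channels.
sample_rate = 491,904,000 / (427 × 3 × 6) = 491,904,000 / 7,686 = 64,000 Hz.

64,000 Hz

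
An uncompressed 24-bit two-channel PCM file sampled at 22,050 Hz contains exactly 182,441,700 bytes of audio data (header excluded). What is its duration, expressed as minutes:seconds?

22:59

Byte rate = 22,050 × 3 × 2 = 132,300 bytes/s.
Duration = 182,441,700 / 132,300 = 1,379 s.
1,379 s = 22:59.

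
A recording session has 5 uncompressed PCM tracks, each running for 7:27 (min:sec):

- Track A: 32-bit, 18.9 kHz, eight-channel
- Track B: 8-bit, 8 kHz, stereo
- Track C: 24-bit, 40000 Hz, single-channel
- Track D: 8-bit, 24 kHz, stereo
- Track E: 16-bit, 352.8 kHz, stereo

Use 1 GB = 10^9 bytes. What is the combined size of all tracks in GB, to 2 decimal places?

7:27 (min:sec) = 447 s.
Track A: 18,900 × 447 × 4 × 8 = 270,345,600 bytes.
Track B: 8,000 × 447 × 1 × 2 = 7,152,000 bytes.
Track C: 40,000 × 447 × 3 × 1 = 53,640,000 bytes.
Track D: 24,000 × 447 × 1 × 2 = 21,456,000 bytes.
Track E: 352,800 × 447 × 2 × 2 = 630,806,400 bytes.
Total = 983,400,000 bytes = 0.98 GB.

0.98 GB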